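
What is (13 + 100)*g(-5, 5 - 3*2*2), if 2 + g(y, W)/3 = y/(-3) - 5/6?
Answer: -791/2 ≈ -395.50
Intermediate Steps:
g(y, W) = -17/2 - y (g(y, W) = -6 + 3*(y/(-3) - 5/6) = -6 + 3*(y*(-⅓) - 5*⅙) = -6 + 3*(-y/3 - ⅚) = -6 + 3*(-⅚ - y/3) = -6 + (-5/2 - y) = -17/2 - y)
(13 + 100)*g(-5, 5 - 3*2*2) = (13 + 100)*(-17/2 - 1*(-5)) = 113*(-17/2 + 5) = 113*(-7/2) = -791/2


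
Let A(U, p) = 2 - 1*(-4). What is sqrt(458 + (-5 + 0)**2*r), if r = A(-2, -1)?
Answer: 4*sqrt(38) ≈ 24.658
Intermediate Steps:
A(U, p) = 6 (A(U, p) = 2 + 4 = 6)
r = 6
sqrt(458 + (-5 + 0)**2*r) = sqrt(458 + (-5 + 0)**2*6) = sqrt(458 + (-5)**2*6) = sqrt(458 + 25*6) = sqrt(458 + 150) = sqrt(608) = 4*sqrt(38)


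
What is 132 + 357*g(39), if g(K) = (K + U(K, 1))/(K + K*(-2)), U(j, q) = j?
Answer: -582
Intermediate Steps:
g(K) = -2 (g(K) = (K + K)/(K + K*(-2)) = (2*K)/(K - 2*K) = (2*K)/((-K)) = (2*K)*(-1/K) = -2)
132 + 357*g(39) = 132 + 357*(-2) = 132 - 714 = -582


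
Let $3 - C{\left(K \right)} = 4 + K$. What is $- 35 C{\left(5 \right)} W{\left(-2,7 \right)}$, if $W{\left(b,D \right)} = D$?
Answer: $1470$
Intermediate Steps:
$C{\left(K \right)} = -1 - K$ ($C{\left(K \right)} = 3 - \left(4 + K\right) = -1 - K$)
$- 35 C{\left(5 \right)} W{\left(-2,7 \right)} = - 35 \left(-1 - 5\right) 7 = \left(-35\right) \left(-6\right) 7 = 210 \cdot 7 = 1470$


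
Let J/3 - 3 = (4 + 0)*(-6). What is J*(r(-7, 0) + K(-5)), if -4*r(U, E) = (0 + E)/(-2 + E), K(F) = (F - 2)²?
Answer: -3087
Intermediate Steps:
K(F) = (-2 + F)²
r(U, E) = -E/(4*(-2 + E)) (r(U, E) = -(0 + E)/(4*(-2 + E)) = -E/(4*(-2 + E)))
J = -63 (J = 9 + 3*((4 + 0)*(-6)) = 9 + 3*(4*(-6)) = 9 + 3*(-24) = 9 - 72 = -63)
J*(r(-7, 0) + K(-5)) = -63*(-1*0/(-8 + 4*0) + (-2 - 5)²) = -63*(-1*0/(-8 + 0) + (-7)²) = -63*(-1*0/(-8) + 49) = -63*(-1*0*(-⅛) + 49) = -63*(0 + 49) = -63*49 = -3087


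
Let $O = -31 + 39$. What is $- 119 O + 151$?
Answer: $-801$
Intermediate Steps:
$O = 8$
$- 119 O + 151 = \left(-119\right) 8 + 151 = -952 + 151 = -801$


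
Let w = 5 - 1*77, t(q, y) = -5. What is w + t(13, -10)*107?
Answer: -607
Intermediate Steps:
w = -72 (w = 5 - 77 = -72)
w + t(13, -10)*107 = -72 - 5*107 = -72 - 535 = -607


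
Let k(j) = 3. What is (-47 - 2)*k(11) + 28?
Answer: -119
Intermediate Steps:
(-47 - 2)*k(11) + 28 = (-47 - 2)*3 + 28 = -49*3 + 28 = -147 + 28 = -119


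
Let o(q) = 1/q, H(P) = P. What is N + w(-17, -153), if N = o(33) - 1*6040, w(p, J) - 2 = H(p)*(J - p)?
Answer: -122957/33 ≈ -3726.0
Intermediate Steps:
w(p, J) = 2 + p*(J - p)
N = -199319/33 (N = 1/33 - 1*6040 = 1/33 - 6040 = -199319/33 ≈ -6040.0)
N + w(-17, -153) = -199319/33 + (2 - 1*(-17)² - 153*(-17)) = -199319/33 + (2 - 1*289 + 2601) = -199319/33 + (2 - 289 + 2601) = -199319/33 + 2314 = -122957/33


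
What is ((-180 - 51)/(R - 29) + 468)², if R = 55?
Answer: 142491969/676 ≈ 2.1079e+5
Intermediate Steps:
((-180 - 51)/(R - 29) + 468)² = ((-180 - 51)/(55 - 29) + 468)² = (-231/26 + 468)² = (11937/26)² = 142491969/676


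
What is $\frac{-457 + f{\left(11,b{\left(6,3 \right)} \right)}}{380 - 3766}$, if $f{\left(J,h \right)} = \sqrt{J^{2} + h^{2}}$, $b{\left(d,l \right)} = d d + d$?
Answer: $\frac{457}{3386} - \frac{\sqrt{1885}}{3386} \approx 0.12215$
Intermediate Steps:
$b{\left(d,l \right)} = d + d^{2}$ ($b{\left(d,l \right)} = d^{2} + d = d + d^{2}$)
$\frac{-457 + f{\left(11,b{\left(6,3 \right)} \right)}}{380 - 3766} = \frac{-457 + \sqrt{11^{2} + \left(6 \left(1 + 6\right)\right)^{2}}}{380 - 3766} = \frac{-457 + \sqrt{121 + \left(6 \cdot 7\right)^{2}}}{-3386} = \left(-457 + \sqrt{121 + 42^{2}}\right) \left(- \frac{1}{3386}\right) = \left(-457 + \sqrt{121 + 1764}\right) \left(- \frac{1}{3386}\right) = \left(-457 + \sqrt{1885}\right) \left(- \frac{1}{3386}\right) = \frac{457}{3386} - \frac{\sqrt{1885}}{3386}$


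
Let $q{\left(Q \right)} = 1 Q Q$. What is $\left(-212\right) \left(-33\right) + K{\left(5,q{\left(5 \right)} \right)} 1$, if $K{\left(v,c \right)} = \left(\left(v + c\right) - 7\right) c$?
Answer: $7571$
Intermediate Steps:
$q{\left(Q \right)} = Q^{2}$ ($q{\left(Q \right)} = Q Q = Q^{2}$)
$K{\left(v,c \right)} = c \left(-7 + c + v\right)$ ($K{\left(v,c \right)} = \left(\left(c + v\right) - 7\right) c = \left(-7 + c + v\right) c = c \left(-7 + c + v\right)$)
$\left(-212\right) \left(-33\right) + K{\left(5,q{\left(5 \right)} \right)} 1 = \left(-212\right) \left(-33\right) + 5^{2} \left(-7 + 5^{2} + 5\right) 1 = 6996 + 25 \left(-7 + 25 + 5\right) 1 = 6996 + 25 \cdot 23 \cdot 1 = 6996 + 575 \cdot 1 = 6996 + 575 = 7571$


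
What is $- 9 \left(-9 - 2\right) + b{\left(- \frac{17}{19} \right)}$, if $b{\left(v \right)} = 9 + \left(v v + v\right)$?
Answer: $\frac{38954}{361} \approx 107.91$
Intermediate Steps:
$b{\left(v \right)} = 9 + v + v^{2}$ ($b{\left(v \right)} = 9 + \left(v^{2} + v\right) = 9 + \left(v + v^{2}\right) = 9 + v + v^{2}$)
$- 9 \left(-9 - 2\right) + b{\left(- \frac{17}{19} \right)} = - 9 \left(-9 - 2\right) + \left(9 - \frac{17}{19} + \left(- \frac{17}{19}\right)^{2}\right) = \left(-9\right) \left(-11\right) + \left(9 - \frac{17}{19} + \left(\left(-17\right) \frac{1}{19}\right)^{2}\right) = 99 + \left(9 - \frac{17}{19} + \left(- \frac{17}{19}\right)^{2}\right) = 99 + \left(9 - \frac{17}{19} + \frac{289}{361}\right) = 99 + \frac{3215}{361} = \frac{38954}{361}$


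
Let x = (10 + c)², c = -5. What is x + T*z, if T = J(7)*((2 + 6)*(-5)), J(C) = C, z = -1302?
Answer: 364585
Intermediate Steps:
x = 25 (x = (10 - 5)² = 5² = 25)
T = -280 (T = 7*((2 + 6)*(-5)) = 7*(8*(-5)) = 7*(-40) = -280)
x + T*z = 25 - 280*(-1302) = 25 + 364560 = 364585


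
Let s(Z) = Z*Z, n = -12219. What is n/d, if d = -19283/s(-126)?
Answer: 193988844/19283 ≈ 10060.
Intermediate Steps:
s(Z) = Z²
d = -19283/15876 (d = -19283/((-126)²) = -19283/15876 ≈ -1.2146)
n/d = -12219/(-19283/15876) = -12219*(-15876/19283) = 193988844/19283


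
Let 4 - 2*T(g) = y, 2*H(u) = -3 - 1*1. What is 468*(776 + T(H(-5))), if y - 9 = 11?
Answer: 359424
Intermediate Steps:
H(u) = -2 (H(u) = (-3 - 1*1)/2 = (-3 - 1)/2 = (1/2)*(-4) = -2)
y = 20 (y = 9 + 11 = 20)
T(g) = -8 (T(g) = 2 - 1/2*20 = 2 - 10 = -8)
468*(776 + T(H(-5))) = 468*(776 - 8) = 468*768 = 359424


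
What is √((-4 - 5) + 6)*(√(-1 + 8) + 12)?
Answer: I*√3*(12 + √7) ≈ 25.367*I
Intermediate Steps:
√((-4 - 5) + 6)*(√(-1 + 8) + 12) = √(-9 + 6)*(√7 + 12) = √(-3)*(12 + √7) = (I*√3)*(12 + √7) = I*√3*(12 + √7)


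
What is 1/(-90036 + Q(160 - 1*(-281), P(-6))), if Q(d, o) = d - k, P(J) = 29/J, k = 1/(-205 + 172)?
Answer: -33/2956634 ≈ -1.1161e-5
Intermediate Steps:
k = -1/33 (k = 1/(-33) = -1/33 ≈ -0.030303)
Q(d, o) = 1/33 + d (Q(d, o) = d - 1*(-1/33) = d + 1/33 = 1/33 + d)
1/(-90036 + Q(160 - 1*(-281), P(-6))) = 1/(-90036 + (1/33 + (160 - 1*(-281)))) = 1/(-90036 + (1/33 + (160 + 281))) = 1/(-90036 + (1/33 + 441)) = 1/(-90036 + 14554/33) = 1/(-2956634/33) = -33/2956634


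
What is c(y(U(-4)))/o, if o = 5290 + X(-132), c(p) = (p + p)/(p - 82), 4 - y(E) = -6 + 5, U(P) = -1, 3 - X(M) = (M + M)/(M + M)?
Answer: -5/203742 ≈ -2.4541e-5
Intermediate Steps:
X(M) = 2 (X(M) = 3 - (M + M)/(M + M) = 3 - 2*M/(2*M) = 3 - 2*M*1/(2*M) = 3 - 1*1 = 3 - 1 = 2)
y(E) = 5 (y(E) = 4 - (-6 + 5) = 4 - 1*(-1) = 4 + 1 = 5)
c(p) = 2*p/(-82 + p) (c(p) = (2*p)/(-82 + p) = 2*p/(-82 + p))
o = 5292 (o = 5290 + 2 = 5292)
c(y(U(-4)))/o = (2*5/(-82 + 5))/5292 = (2*5/(-77))*(1/5292) = (2*5*(-1/77))*(1/5292) = -10/77*1/5292 = -5/203742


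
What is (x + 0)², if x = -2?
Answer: 4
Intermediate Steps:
(x + 0)² = (-2 + 0)² = (-2)² = 4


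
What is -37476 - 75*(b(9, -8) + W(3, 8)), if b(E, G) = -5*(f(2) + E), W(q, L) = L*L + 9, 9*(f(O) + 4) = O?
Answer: -122978/3 ≈ -40993.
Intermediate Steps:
f(O) = -4 + O/9
W(q, L) = 9 + L² (W(q, L) = L² + 9 = 9 + L²)
b(E, G) = 170/9 - 5*E (b(E, G) = -5*((-4 + (⅑)*2) + E) = -5*((-4 + 2/9) + E) = -5*(-34/9 + E) = 170/9 - 5*E)
-37476 - 75*(b(9, -8) + W(3, 8)) = -37476 - 75*((170/9 - 5*9) + (9 + 8²)) = -37476 - 75*((170/9 - 45) + (9 + 64)) = -37476 - 75*(-235/9 + 73) = -37476 - 75*422/9 = -37476 - 1*10550/3 = -37476 - 10550/3 = -122978/3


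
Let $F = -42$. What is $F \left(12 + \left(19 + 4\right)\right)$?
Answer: $-1470$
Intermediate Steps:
$F \left(12 + \left(19 + 4\right)\right) = - 42 \left(12 + \left(19 + 4\right)\right) = - 42 \left(12 + 23\right) = \left(-42\right) 35 = -1470$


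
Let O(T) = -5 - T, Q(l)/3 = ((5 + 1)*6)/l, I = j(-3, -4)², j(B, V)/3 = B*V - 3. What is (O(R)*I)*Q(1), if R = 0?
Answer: -393660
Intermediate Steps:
j(B, V) = -9 + 3*B*V (j(B, V) = 3*(B*V - 3) = 3*(-3 + B*V) = -9 + 3*B*V)
I = 729 (I = (-9 + 3*(-3)*(-4))² = (-9 + 36)² = 27² = 729)
Q(l) = 108/l (Q(l) = 3*(((5 + 1)*6)/l) = 3*((6*6)/l) = 3*(36/l) = 108/l)
(O(R)*I)*Q(1) = ((-5 - 1*0)*729)*(108/1) = ((-5 + 0)*729)*(108*1) = -5*729*108 = -3645*108 = -393660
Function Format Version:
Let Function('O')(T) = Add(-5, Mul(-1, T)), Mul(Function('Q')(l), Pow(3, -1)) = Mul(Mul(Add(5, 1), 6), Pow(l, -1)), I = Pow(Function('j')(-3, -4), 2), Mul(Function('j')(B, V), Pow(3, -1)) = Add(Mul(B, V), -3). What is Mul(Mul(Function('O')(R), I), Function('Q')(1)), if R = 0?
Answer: -393660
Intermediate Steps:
Function('j')(B, V) = Add(-9, Mul(3, B, V)) (Function('j')(B, V) = Mul(3, Add(Mul(B, V), -3)) = Mul(3, Add(-3, Mul(B, V))) = Add(-9, Mul(3, B, V)))
I = 729 (I = Pow(Add(-9, Mul(3, -3, -4)), 2) = Pow(Add(-9, 36), 2) = Pow(27, 2) = 729)
Function('Q')(l) = Mul(108, Pow(l, -1)) (Function('Q')(l) = Mul(3, Mul(Mul(Add(5, 1), 6), Pow(l, -1))) = Mul(3, Mul(Mul(6, 6), Pow(l, -1))) = Mul(3, Mul(36, Pow(l, -1))) = Mul(108, Pow(l, -1)))
Mul(Mul(Function('O')(R), I), Function('Q')(1)) = Mul(Mul(Add(-5, Mul(-1, 0)), 729), Mul(108, Pow(1, -1))) = Mul(Mul(Add(-5, 0), 729), Mul(108, 1)) = Mul(Mul(-5, 729), 108) = Mul(-3645, 108) = -393660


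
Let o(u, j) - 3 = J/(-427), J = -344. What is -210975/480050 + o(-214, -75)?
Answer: 27599797/8199254 ≈ 3.3661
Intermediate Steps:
o(u, j) = 1625/427 (o(u, j) = 3 - 344/(-427) = 3 - 344*(-1/427) = 3 + 344/427 = 1625/427)
-210975/480050 + o(-214, -75) = -210975/480050 + 1625/427 = -210975*1/480050 + 1625/427 = -8439/19202 + 1625/427 = 27599797/8199254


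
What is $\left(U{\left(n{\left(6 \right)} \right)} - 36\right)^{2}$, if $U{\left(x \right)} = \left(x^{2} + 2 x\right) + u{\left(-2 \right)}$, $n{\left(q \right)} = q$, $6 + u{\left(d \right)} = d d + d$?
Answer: $64$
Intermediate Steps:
$u{\left(d \right)} = -6 + d + d^{2}$ ($u{\left(d \right)} = -6 + \left(d d + d\right) = -6 + \left(d^{2} + d\right) = -6 + \left(d + d^{2}\right) = -6 + d + d^{2}$)
$U{\left(x \right)} = -4 + x^{2} + 2 x$ ($U{\left(x \right)} = \left(x^{2} + 2 x\right) - \left(8 - 4\right) = \left(x^{2} + 2 x\right) - 4 = -4 + x^{2} + 2 x$)
$\left(U{\left(n{\left(6 \right)} \right)} - 36\right)^{2} = \left(\left(-4 + 6^{2} + 2 \cdot 6\right) - 36\right)^{2} = \left(\left(-4 + 36 + 12\right) - 36\right)^{2} = \left(44 - 36\right)^{2} = 8^{2} = 64$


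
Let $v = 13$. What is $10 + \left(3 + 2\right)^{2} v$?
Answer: $335$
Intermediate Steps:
$10 + \left(3 + 2\right)^{2} v = 10 + \left(3 + 2\right)^{2} \cdot 13 = 10 + 5^{2} \cdot 13 = 10 + 25 \cdot 13 = 10 + 325 = 335$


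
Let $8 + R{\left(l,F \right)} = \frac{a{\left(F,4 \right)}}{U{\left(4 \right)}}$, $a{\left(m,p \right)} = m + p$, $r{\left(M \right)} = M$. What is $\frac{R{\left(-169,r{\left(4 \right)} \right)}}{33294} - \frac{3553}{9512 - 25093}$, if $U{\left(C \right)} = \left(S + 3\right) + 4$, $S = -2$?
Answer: $\frac{295484659}{1296884535} \approx 0.22784$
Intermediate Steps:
$U{\left(C \right)} = 5$ ($U{\left(C \right)} = \left(-2 + 3\right) + 4 = 1 + 4 = 5$)
$R{\left(l,F \right)} = - \frac{36}{5} + \frac{F}{5}$ ($R{\left(l,F \right)} = -8 + \frac{F + 4}{5} = -8 + \left(4 + F\right) \frac{1}{5} = -8 + \left(\frac{4}{5} + \frac{F}{5}\right) = - \frac{36}{5} + \frac{F}{5}$)
$\frac{R{\left(-169,r{\left(4 \right)} \right)}}{33294} - \frac{3553}{9512 - 25093} = \frac{- \frac{36}{5} + \frac{1}{5} \cdot 4}{33294} - \frac{3553}{9512 - 25093} = \left(- \frac{36}{5} + \frac{4}{5}\right) \frac{1}{33294} - \frac{3553}{-15581} = \left(- \frac{32}{5}\right) \frac{1}{33294} - - \frac{3553}{15581} = - \frac{16}{83235} + \frac{3553}{15581} = \frac{295484659}{1296884535}$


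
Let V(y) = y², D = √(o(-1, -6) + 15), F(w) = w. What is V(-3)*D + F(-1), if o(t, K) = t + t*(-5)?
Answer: -1 + 9*√19 ≈ 38.230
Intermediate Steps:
o(t, K) = -4*t (o(t, K) = t - 5*t = -4*t)
D = √19 (D = √(-4*(-1) + 15) = √(4 + 15) = √19 ≈ 4.3589)
V(-3)*D + F(-1) = (-3)²*√19 - 1 = 9*√19 - 1 = -1 + 9*√19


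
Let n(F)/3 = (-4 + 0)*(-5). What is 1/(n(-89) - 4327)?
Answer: -1/4267 ≈ -0.00023436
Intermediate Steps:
n(F) = 60 (n(F) = 3*((-4 + 0)*(-5)) = 3*(-4*(-5)) = 3*20 = 60)
1/(n(-89) - 4327) = 1/(60 - 4327) = 1/(-4267) = -1/4267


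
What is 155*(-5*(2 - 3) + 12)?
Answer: 2635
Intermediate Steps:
155*(-5*(2 - 3) + 12) = 155*(-5*(-1) + 12) = 155*(5 + 12) = 155*17 = 2635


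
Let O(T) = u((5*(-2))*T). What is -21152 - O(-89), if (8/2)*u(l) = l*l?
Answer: -219177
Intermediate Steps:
u(l) = l²/4 (u(l) = (l*l)/4 = l²/4)
O(T) = 25*T² (O(T) = ((5*(-2))*T)²/4 = (-10*T)²/4 = (100*T²)/4 = 25*T²)
-21152 - O(-89) = -21152 - 25*(-89)² = -21152 - 25*7921 = -21152 - 1*198025 = -21152 - 198025 = -219177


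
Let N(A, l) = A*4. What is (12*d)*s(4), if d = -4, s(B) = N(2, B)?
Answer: -384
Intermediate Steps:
N(A, l) = 4*A
s(B) = 8 (s(B) = 4*2 = 8)
(12*d)*s(4) = (12*(-4))*8 = -48*8 = -384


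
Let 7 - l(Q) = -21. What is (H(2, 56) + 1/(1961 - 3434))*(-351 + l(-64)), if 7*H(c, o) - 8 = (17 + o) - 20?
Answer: -29020258/10311 ≈ -2814.5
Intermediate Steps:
H(c, o) = 5/7 + o/7 (H(c, o) = 8/7 + ((17 + o) - 20)/7 = 8/7 + (-3 + o)/7 = 8/7 + (-3/7 + o/7) = 5/7 + o/7)
l(Q) = 28 (l(Q) = 7 - 1*(-21) = 7 + 21 = 28)
(H(2, 56) + 1/(1961 - 3434))*(-351 + l(-64)) = ((5/7 + (1/7)*56) + 1/(1961 - 3434))*(-351 + 28) = ((5/7 + 8) + 1/(-1473))*(-323) = (61/7 - 1/1473)*(-323) = (89846/10311)*(-323) = -29020258/10311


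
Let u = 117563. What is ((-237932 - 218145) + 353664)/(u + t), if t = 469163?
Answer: -102413/586726 ≈ -0.17455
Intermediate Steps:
((-237932 - 218145) + 353664)/(u + t) = ((-237932 - 218145) + 353664)/(117563 + 469163) = (-456077 + 353664)/586726 = -102413*1/586726 = -102413/586726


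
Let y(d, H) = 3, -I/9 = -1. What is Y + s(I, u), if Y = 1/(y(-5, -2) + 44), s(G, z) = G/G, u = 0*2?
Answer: 48/47 ≈ 1.0213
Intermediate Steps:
I = 9 (I = -9*(-1) = 9)
u = 0
s(G, z) = 1
Y = 1/47 (Y = 1/(3 + 44) = 1/47 ≈ 0.021277)
Y + s(I, u) = 1/47 + 1 = 48/47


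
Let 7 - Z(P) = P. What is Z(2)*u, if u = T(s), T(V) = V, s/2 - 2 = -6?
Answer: -40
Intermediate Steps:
s = -8 (s = 4 + 2*(-6) = 4 - 12 = -8)
Z(P) = 7 - P
u = -8
Z(2)*u = (7 - 1*2)*(-8) = (7 - 2)*(-8) = 5*(-8) = -40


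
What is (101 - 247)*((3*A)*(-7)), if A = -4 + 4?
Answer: 0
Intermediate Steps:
A = 0
(101 - 247)*((3*A)*(-7)) = (101 - 247)*((3*0)*(-7)) = -0*(-7) = -146*0 = 0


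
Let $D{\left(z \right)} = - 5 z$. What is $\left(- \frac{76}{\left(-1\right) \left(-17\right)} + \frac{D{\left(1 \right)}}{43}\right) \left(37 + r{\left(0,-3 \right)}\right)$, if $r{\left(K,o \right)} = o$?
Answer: $- \frac{6706}{43} \approx -155.95$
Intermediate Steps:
$\left(- \frac{76}{\left(-1\right) \left(-17\right)} + \frac{D{\left(1 \right)}}{43}\right) \left(37 + r{\left(0,-3 \right)}\right) = \left(- \frac{76}{\left(-1\right) \left(-17\right)} + \frac{\left(-5\right) 1}{43}\right) \left(37 - 3\right) = \left(- \frac{76}{17} - \frac{5}{43}\right) 34 = \left(- \frac{3353}{731}\right) 34 = - \frac{6706}{43}$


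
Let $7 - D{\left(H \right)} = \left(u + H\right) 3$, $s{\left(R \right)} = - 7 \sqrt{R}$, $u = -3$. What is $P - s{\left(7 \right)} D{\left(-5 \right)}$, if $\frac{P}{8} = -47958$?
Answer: $-383664 + 217 \sqrt{7} \approx -3.8309 \cdot 10^{5}$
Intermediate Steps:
$P = -383664$ ($P = 8 \left(-47958\right) = -383664$)
$D{\left(H \right)} = 16 - 3 H$ ($D{\left(H \right)} = 7 - \left(-3 + H\right) 3 = 7 - \left(-9 + 3 H\right) = 16 - 3 H$)
$P - s{\left(7 \right)} D{\left(-5 \right)} = -383664 - - 7 \sqrt{7} \left(16 - -15\right) = -383664 - - 7 \sqrt{7} \left(16 + 15\right) = -383664 - - 7 \sqrt{7} \cdot 31 = -383664 - - 217 \sqrt{7} = -383664 + 217 \sqrt{7}$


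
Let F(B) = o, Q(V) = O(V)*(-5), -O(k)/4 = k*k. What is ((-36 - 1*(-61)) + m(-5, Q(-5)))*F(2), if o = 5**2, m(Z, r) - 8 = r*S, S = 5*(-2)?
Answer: -124175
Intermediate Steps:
O(k) = -4*k**2 (O(k) = -4*k*k = -4*k**2)
S = -10
Q(V) = 20*V**2 (Q(V) = -4*V**2*(-5) = 20*V**2)
m(Z, r) = 8 - 10*r (m(Z, r) = 8 + r*(-10) = 8 - 10*r)
o = 25
F(B) = 25
((-36 - 1*(-61)) + m(-5, Q(-5)))*F(2) = ((-36 - 1*(-61)) + (8 - 200*(-5)**2))*25 = ((-36 + 61) + (8 - 200*25))*25 = (25 + (8 - 10*500))*25 = (25 + (8 - 5000))*25 = (25 - 4992)*25 = -4967*25 = -124175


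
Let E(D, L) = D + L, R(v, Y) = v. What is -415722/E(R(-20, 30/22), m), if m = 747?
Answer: -415722/727 ≈ -571.83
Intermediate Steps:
-415722/E(R(-20, 30/22), m) = -415722/(-20 + 747) = -415722/727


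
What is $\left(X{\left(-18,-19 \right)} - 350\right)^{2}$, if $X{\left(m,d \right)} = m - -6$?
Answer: $131044$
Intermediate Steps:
$X{\left(m,d \right)} = 6 + m$ ($X{\left(m,d \right)} = m + 6 = 6 + m$)
$\left(X{\left(-18,-19 \right)} - 350\right)^{2} = \left(\left(6 - 18\right) - 350\right)^{2} = \left(-12 - 350\right)^{2} = \left(-362\right)^{2} = 131044$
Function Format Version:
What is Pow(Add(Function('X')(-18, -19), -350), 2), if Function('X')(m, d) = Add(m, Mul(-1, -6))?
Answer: 131044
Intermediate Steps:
Function('X')(m, d) = Add(6, m) (Function('X')(m, d) = Add(m, 6) = Add(6, m))
Pow(Add(Function('X')(-18, -19), -350), 2) = Pow(Add(Add(6, -18), -350), 2) = Pow(Add(-12, -350), 2) = Pow(-362, 2) = 131044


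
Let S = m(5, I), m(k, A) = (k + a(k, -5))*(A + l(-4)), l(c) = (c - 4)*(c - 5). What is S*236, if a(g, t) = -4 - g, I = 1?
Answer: -68912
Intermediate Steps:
l(c) = (-5 + c)*(-4 + c) (l(c) = (-4 + c)*(-5 + c) = (-5 + c)*(-4 + c))
m(k, A) = -288 - 4*A (m(k, A) = (k + (-4 - k))*(A + (20 + (-4)**2 - 9*(-4))) = -4*(A + (20 + 16 + 36)) = -4*(A + 72) = -4*(72 + A) = -288 - 4*A)
S = -292 (S = -288 - 4*1 = -288 - 4 = -292)
S*236 = -292*236 = -68912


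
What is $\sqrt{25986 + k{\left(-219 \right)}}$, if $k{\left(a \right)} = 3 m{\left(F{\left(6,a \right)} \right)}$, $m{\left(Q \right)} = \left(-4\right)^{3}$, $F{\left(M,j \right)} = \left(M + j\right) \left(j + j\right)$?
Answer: $3 \sqrt{2866} \approx 160.6$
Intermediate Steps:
$F{\left(M,j \right)} = 2 j \left(M + j\right)$ ($F{\left(M,j \right)} = \left(M + j\right) 2 j = 2 j \left(M + j\right)$)
$m{\left(Q \right)} = -64$
$k{\left(a \right)} = -192$ ($k{\left(a \right)} = 3 \left(-64\right) = -192$)
$\sqrt{25986 + k{\left(-219 \right)}} = \sqrt{25986 - 192} = \sqrt{25794} = 3 \sqrt{2866}$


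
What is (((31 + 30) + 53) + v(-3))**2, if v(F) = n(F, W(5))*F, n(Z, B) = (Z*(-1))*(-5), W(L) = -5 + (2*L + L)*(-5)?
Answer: 25281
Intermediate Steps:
W(L) = -5 - 15*L (W(L) = -5 + (3*L)*(-5) = -5 - 15*L)
n(Z, B) = 5*Z (n(Z, B) = -Z*(-5) = 5*Z)
v(F) = 5*F**2 (v(F) = (5*F)*F = 5*F**2)
(((31 + 30) + 53) + v(-3))**2 = (((31 + 30) + 53) + 5*(-3)**2)**2 = ((61 + 53) + 5*9)**2 = (114 + 45)**2 = 159**2 = 25281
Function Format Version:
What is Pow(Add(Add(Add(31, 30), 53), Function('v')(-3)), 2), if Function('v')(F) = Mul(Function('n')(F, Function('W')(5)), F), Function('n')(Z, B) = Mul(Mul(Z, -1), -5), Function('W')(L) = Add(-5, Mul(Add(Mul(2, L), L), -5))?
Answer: 25281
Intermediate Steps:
Function('W')(L) = Add(-5, Mul(-15, L)) (Function('W')(L) = Add(-5, Mul(Mul(3, L), -5)) = Add(-5, Mul(-15, L)))
Function('n')(Z, B) = Mul(5, Z) (Function('n')(Z, B) = Mul(Mul(-1, Z), -5) = Mul(5, Z))
Function('v')(F) = Mul(5, Pow(F, 2)) (Function('v')(F) = Mul(Mul(5, F), F) = Mul(5, Pow(F, 2)))
Pow(Add(Add(Add(31, 30), 53), Function('v')(-3)), 2) = Pow(Add(Add(Add(31, 30), 53), Mul(5, Pow(-3, 2))), 2) = Pow(Add(Add(61, 53), Mul(5, 9)), 2) = Pow(Add(114, 45), 2) = Pow(159, 2) = 25281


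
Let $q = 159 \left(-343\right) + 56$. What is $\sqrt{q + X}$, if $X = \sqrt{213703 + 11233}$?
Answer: $\sqrt{-54481 + 2 \sqrt{56234}} \approx 232.39 i$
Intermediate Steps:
$X = 2 \sqrt{56234}$ ($X = \sqrt{224936} = 2 \sqrt{56234} \approx 474.27$)
$q = -54481$ ($q = -54537 + 56 = -54481$)
$\sqrt{q + X} = \sqrt{-54481 + 2 \sqrt{56234}}$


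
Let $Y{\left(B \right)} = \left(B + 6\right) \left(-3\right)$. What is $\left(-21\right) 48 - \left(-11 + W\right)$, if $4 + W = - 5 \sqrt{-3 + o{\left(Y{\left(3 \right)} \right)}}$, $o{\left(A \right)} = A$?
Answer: $-993 + 5 i \sqrt{30} \approx -993.0 + 27.386 i$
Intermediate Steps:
$Y{\left(B \right)} = -18 - 3 B$ ($Y{\left(B \right)} = \left(6 + B\right) \left(-3\right) = -18 - 3 B$)
$W = -4 - 5 i \sqrt{30}$ ($W = -4 - 5 \sqrt{-3 - 27} = -4 - 5 \sqrt{-30} = -4 - 5 i \sqrt{30} \approx -4.0 - 27.386 i$)
$\left(-21\right) 48 - \left(-11 + W\right) = \left(-21\right) 48 + \left(11 - \left(-4 - 5 i \sqrt{30}\right)\right) = -1008 + \left(11 + \left(4 + 5 i \sqrt{30}\right)\right) = -1008 + \left(15 + 5 i \sqrt{30}\right) = -993 + 5 i \sqrt{30}$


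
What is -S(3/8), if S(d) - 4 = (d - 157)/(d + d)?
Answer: 1229/6 ≈ 204.83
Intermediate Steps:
S(d) = 4 + (-157 + d)/(2*d) (S(d) = 4 + (d - 157)/(d + d) = 4 + (-157 + d)/((2*d)) = 4 + (-157 + d)*(1/(2*d)) = 4 + (-157 + d)/(2*d))
-S(3/8) = -(-157 + 9*(3/8))/(2*(3/8)) = -(-157 + 9*(3*(1/8)))/(2*(3*(1/8))) = -(-157 + 9*(3/8))/(2*3/8) = -8*(-157 + 27/8)/(2*3) = -8*(-1229)/(2*3*8) = -1*(-1229/6) = 1229/6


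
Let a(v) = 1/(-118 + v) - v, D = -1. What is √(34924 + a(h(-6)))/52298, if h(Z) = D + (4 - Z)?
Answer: √414825006/5700482 ≈ 0.0035729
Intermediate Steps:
h(Z) = 3 - Z (h(Z) = -1 + (4 - Z) = 3 - Z)
√(34924 + a(h(-6)))/52298 = √(34924 + (1 - (3 - 1*(-6))² + 118*(3 - 1*(-6)))/(-118 + (3 - 1*(-6))))/52298 = √(34924 + (1 - (3 + 6)² + 118*(3 + 6))/(-118 + (3 + 6)))*(1/52298) = √(34924 + (1 - 1*9² + 118*9)/(-118 + 9))*(1/52298) = √(34924 + (1 - 1*81 + 1062)/(-109))*(1/52298) = √(34924 - (1 - 81 + 1062)/109)*(1/52298) = √(34924 - 1/109*982)*(1/52298) = √(34924 - 982/109)*(1/52298) = √(3805734/109)*(1/52298) = (√414825006/109)*(1/52298) = √414825006/5700482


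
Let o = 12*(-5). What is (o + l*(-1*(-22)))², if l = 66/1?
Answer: 1937664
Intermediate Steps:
o = -60
l = 66 (l = 66*1 = 66)
(o + l*(-1*(-22)))² = (-60 + 66*(-1*(-22)))² = (-60 + 66*22)² = (-60 + 1452)² = 1392² = 1937664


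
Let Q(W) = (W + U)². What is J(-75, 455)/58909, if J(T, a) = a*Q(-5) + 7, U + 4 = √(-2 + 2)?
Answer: 36862/58909 ≈ 0.62574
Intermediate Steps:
U = -4 (U = -4 + √(-2 + 2) = -4 + √0 = -4 + 0 = -4)
Q(W) = (-4 + W)² (Q(W) = (W - 4)² = (-4 + W)²)
J(T, a) = 7 + 81*a (J(T, a) = a*(-4 - 5)² + 7 = a*(-9)² + 7 = a*81 + 7 = 81*a + 7 = 7 + 81*a)
J(-75, 455)/58909 = (7 + 81*455)/58909 = (7 + 36855)*(1/58909) = 36862*(1/58909) = 36862/58909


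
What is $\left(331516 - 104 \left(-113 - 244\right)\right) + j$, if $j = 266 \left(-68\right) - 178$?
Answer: $350378$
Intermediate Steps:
$j = -18266$ ($j = -18088 - 178 = -18266$)
$\left(331516 - 104 \left(-113 - 244\right)\right) + j = \left(331516 - 104 \left(-113 - 244\right)\right) - 18266 = \left(331516 - -37128\right) - 18266 = \left(331516 + 37128\right) - 18266 = 368644 - 18266 = 350378$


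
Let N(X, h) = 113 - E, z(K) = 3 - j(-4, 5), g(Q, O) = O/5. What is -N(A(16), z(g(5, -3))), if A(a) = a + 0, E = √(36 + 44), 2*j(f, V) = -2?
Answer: -113 + 4*√5 ≈ -104.06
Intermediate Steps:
g(Q, O) = O/5 (g(Q, O) = O*(⅕) = O/5)
j(f, V) = -1 (j(f, V) = (½)*(-2) = -1)
E = 4*√5 (E = √80 = 4*√5 ≈ 8.9443)
A(a) = a
z(K) = 4 (z(K) = 3 - 1*(-1) = 3 + 1 = 4)
N(X, h) = 113 - 4*√5
-N(A(16), z(g(5, -3))) = -(113 - 4*√5) = -113 + 4*√5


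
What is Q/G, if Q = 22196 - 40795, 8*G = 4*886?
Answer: -18599/443 ≈ -41.984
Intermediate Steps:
G = 443 (G = (4*886)/8 = (⅛)*3544 = 443)
Q = -18599
Q/G = -18599/443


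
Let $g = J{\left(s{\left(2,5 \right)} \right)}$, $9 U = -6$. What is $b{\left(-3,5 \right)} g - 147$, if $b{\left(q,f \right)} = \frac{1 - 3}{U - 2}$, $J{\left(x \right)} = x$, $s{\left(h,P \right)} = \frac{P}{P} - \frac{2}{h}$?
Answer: $-147$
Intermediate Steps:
$U = - \frac{2}{3}$ ($U = \frac{1}{9} \left(-6\right) = - \frac{2}{3} \approx -0.66667$)
$s{\left(h,P \right)} = 1 - \frac{2}{h}$
$g = 0$ ($g = \frac{-2 + 2}{2} = \frac{1}{2} \cdot 0 = 0$)
$b{\left(q,f \right)} = \frac{3}{4}$ ($b{\left(q,f \right)} = \frac{1 - 3}{- \frac{2}{3} - 2} = - \frac{2}{- \frac{8}{3}} = \left(-2\right) \left(- \frac{3}{8}\right) = \frac{3}{4}$)
$b{\left(-3,5 \right)} g - 147 = \frac{3}{4} \cdot 0 - 147 = 0 - 147 = -147$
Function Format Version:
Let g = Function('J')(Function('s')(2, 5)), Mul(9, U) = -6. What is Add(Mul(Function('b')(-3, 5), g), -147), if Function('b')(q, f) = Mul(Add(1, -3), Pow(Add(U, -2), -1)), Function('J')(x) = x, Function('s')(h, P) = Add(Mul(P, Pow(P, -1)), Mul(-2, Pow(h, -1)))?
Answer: -147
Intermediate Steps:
U = Rational(-2, 3) (U = Mul(Rational(1, 9), -6) = Rational(-2, 3) ≈ -0.66667)
Function('s')(h, P) = Add(1, Mul(-2, Pow(h, -1)))
g = 0 (g = Mul(Pow(2, -1), Add(-2, 2)) = Mul(Rational(1, 2), 0) = 0)
Function('b')(q, f) = Rational(3, 4) (Function('b')(q, f) = Mul(Add(1, -3), Pow(Add(Rational(-2, 3), -2), -1)) = Mul(-2, Pow(Rational(-8, 3), -1)) = Mul(-2, Rational(-3, 8)) = Rational(3, 4))
Add(Mul(Function('b')(-3, 5), g), -147) = Add(Mul(Rational(3, 4), 0), -147) = Add(0, -147) = -147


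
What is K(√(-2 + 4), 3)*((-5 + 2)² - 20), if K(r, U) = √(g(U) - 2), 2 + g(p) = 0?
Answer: -22*I ≈ -22.0*I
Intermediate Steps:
g(p) = -2 (g(p) = -2 + 0 = -2)
K(r, U) = 2*I (K(r, U) = √(-2 - 2) = √(-4) = 2*I)
K(√(-2 + 4), 3)*((-5 + 2)² - 20) = (2*I)*((-5 + 2)² - 20) = (2*I)*((-3)² - 20) = (2*I)*(9 - 20) = (2*I)*(-11) = -22*I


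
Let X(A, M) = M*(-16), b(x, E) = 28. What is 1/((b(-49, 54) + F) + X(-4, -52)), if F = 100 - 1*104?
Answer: 1/856 ≈ 0.0011682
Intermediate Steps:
X(A, M) = -16*M
F = -4 (F = 100 - 104 = -4)
1/((b(-49, 54) + F) + X(-4, -52)) = 1/((28 - 4) - 16*(-52)) = 1/(24 + 832) = 1/856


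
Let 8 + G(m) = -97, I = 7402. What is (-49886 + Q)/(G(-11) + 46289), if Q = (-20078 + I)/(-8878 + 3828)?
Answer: -31488953/29153650 ≈ -1.0801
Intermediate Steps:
G(m) = -105 (G(m) = -8 - 97 = -105)
Q = 6338/2525 (Q = (-20078 + 7402)/(-8878 + 3828) = -12676/(-5050) = -12676*(-1/5050) = 6338/2525 ≈ 2.5101)
(-49886 + Q)/(G(-11) + 46289) = (-49886 + 6338/2525)/(-105 + 46289) = -125955812/2525/46184 = -125955812/2525*1/46184 = -31488953/29153650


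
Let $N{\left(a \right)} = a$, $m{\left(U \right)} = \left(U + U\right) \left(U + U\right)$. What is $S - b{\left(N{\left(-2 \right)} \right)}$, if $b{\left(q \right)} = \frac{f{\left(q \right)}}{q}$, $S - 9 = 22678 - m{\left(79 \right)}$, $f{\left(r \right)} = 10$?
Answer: $-2272$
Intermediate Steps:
$m{\left(U \right)} = 4 U^{2}$ ($m{\left(U \right)} = 2 U 2 U = 4 U^{2}$)
$S = -2277$ ($S = 9 + \left(22678 - 4 \cdot 79^{2}\right) = 9 + \left(22678 - 4 \cdot 6241\right) = 9 + \left(22678 - 24964\right) = 9 - 2286 = -2277$)
$b{\left(q \right)} = \frac{10}{q}$
$S - b{\left(N{\left(-2 \right)} \right)} = -2277 - \frac{10}{-2} = -2277 - 10 \left(- \frac{1}{2}\right) = -2277 - -5 = -2277 + 5 = -2272$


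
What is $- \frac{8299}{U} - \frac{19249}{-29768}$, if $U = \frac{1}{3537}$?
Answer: $- \frac{873796844135}{29768} \approx -2.9354 \cdot 10^{7}$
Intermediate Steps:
$U = \frac{1}{3537} \approx 0.00028273$
$- \frac{8299}{U} - \frac{19249}{-29768} = - 8299 \frac{1}{\frac{1}{3537}} - \frac{19249}{-29768} = \left(-8299\right) 3537 - - \frac{19249}{29768} = -29353563 + \frac{19249}{29768} = - \frac{873796844135}{29768}$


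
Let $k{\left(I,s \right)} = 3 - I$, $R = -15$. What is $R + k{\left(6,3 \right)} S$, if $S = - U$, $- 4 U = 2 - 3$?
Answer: $- \frac{57}{4} \approx -14.25$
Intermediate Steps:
$U = \frac{1}{4}$ ($U = - \frac{2 - 3}{4} = \left(- \frac{1}{4}\right) \left(-1\right) = \frac{1}{4} \approx 0.25$)
$S = - \frac{1}{4}$ ($S = \left(-1\right) \frac{1}{4} = - \frac{1}{4} \approx -0.25$)
$R + k{\left(6,3 \right)} S = -15 + \left(3 - 6\right) \left(- \frac{1}{4}\right) = -15 - - \frac{3}{4} = -15 + \frac{3}{4} = - \frac{57}{4}$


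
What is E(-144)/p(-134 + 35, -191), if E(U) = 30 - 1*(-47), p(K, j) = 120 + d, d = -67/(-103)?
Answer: 7931/12427 ≈ 0.63821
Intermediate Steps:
d = 67/103 (d = -67*(-1/103) = 67/103 ≈ 0.65049)
p(K, j) = 12427/103 (p(K, j) = 120 + 67/103 = 12427/103)
E(U) = 77 (E(U) = 30 + 47 = 77)
E(-144)/p(-134 + 35, -191) = 77/(12427/103) = 77*(103/12427) = 7931/12427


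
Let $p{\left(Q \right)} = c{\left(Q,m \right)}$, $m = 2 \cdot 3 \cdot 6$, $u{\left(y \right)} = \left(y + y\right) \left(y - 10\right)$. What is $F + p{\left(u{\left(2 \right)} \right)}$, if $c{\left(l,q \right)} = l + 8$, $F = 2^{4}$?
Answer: $-8$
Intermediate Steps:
$u{\left(y \right)} = 2 y \left(-10 + y\right)$
$F = 16$
$m = 36$ ($m = 6 \cdot 6 = 36$)
$c{\left(l,q \right)} = 8 + l$
$p{\left(Q \right)} = 8 + Q$
$F + p{\left(u{\left(2 \right)} \right)} = 16 + \left(8 + 2 \cdot 2 \left(-10 + 2\right)\right) = 16 + \left(8 + 2 \cdot 2 \left(-8\right)\right) = 16 + \left(8 - 32\right) = 16 - 24 = -8$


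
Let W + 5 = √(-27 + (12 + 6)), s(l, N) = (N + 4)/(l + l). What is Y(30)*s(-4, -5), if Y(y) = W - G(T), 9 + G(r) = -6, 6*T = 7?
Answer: 5/4 + 3*I/8 ≈ 1.25 + 0.375*I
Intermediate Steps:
T = 7/6 (T = (⅙)*7 = 7/6 ≈ 1.1667)
G(r) = -15 (G(r) = -9 - 6 = -15)
s(l, N) = (4 + N)/(2*l) (s(l, N) = (4 + N)/((2*l)) = (4 + N)*(1/(2*l)) = (4 + N)/(2*l))
W = -5 + 3*I (W = -5 + √(-27 + (12 + 6)) = -5 + √(-27 + 18) = -5 + √(-9) = -5 + 3*I ≈ -5.0 + 3.0*I)
Y(y) = 10 + 3*I (Y(y) = (-5 + 3*I) - 1*(-15) = (-5 + 3*I) + 15 = 10 + 3*I)
Y(30)*s(-4, -5) = (10 + 3*I)*((½)*(4 - 5)/(-4)) = (10 + 3*I)*((½)*(-¼)*(-1)) = (10 + 3*I)*(⅛) = 5/4 + 3*I/8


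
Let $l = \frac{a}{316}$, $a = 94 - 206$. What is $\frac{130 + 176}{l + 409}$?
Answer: $\frac{158}{211} \approx 0.74882$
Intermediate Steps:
$a = -112$
$l = - \frac{28}{79}$ ($l = - \frac{112}{316} = \left(-112\right) \frac{1}{316} = - \frac{28}{79} \approx -0.35443$)
$\frac{130 + 176}{l + 409} = \frac{130 + 176}{- \frac{28}{79} + 409} = \frac{306}{\frac{32283}{79}} = 306 \cdot \frac{79}{32283} = \frac{158}{211}$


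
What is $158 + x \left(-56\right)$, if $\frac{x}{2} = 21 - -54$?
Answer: $-8242$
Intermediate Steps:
$x = 150$ ($x = 2 \left(21 - -54\right) = 2 \left(21 + 54\right) = 2 \cdot 75 = 150$)
$158 + x \left(-56\right) = 158 + 150 \left(-56\right) = 158 - 8400 = -8242$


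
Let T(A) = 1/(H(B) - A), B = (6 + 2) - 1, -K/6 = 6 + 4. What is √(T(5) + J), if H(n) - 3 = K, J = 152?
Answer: 3*√64914/62 ≈ 12.328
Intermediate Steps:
K = -60 (K = -6*(6 + 4) = -6*10 = -60)
B = 7 (B = 8 - 1 = 7)
H(n) = -57 (H(n) = 3 - 60 = -57)
T(A) = 1/(-57 - A)
√(T(5) + J) = √(-1/(57 + 5) + 152) = √(-1/62 + 152) = √(9423/62) = 3*√64914/62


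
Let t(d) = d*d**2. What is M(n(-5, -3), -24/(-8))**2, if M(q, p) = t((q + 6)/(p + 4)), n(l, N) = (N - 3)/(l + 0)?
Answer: 2176782336/1838265625 ≈ 1.1842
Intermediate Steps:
t(d) = d**3
n(l, N) = (-3 + N)/l
M(q, p) = (6 + q)**3/(4 + p)**3 (M(q, p) = ((q + 6)/(p + 4))**3 = ((6 + q)/(4 + p))**3 = (6 + q)**3/(4 + p)**3)
M(n(-5, -3), -24/(-8))**2 = ((6 + (-3 - 3)/(-5))**3/(4 - 24/(-8))**3)**2 = ((6 - 1/5*(-6))**3/(4 - 24*(-1/8))**3)**2 = ((6 + 6/5)**3/(4 + 3)**3)**2 = ((36/5)**3/7**3)**2 = ((1/343)*(46656/125))**2 = (46656/42875)**2 = 2176782336/1838265625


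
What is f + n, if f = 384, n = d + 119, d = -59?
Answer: 444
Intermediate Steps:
n = 60 (n = -59 + 119 = 60)
f + n = 384 + 60 = 444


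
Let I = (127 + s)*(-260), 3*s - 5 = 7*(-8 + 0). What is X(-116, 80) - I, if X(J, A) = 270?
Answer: 28870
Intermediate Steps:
s = -17 (s = 5/3 + (7*(-8 + 0))/3 = 5/3 + (7*(-8))/3 = 5/3 + (⅓)*(-56) = 5/3 - 56/3 = -17)
I = -28600 (I = (127 - 17)*(-260) = 110*(-260) = -28600)
X(-116, 80) - I = 270 - 1*(-28600) = 270 + 28600 = 28870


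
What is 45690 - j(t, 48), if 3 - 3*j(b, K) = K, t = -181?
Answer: 45705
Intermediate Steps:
j(b, K) = 1 - K/3
45690 - j(t, 48) = 45690 - (1 - ⅓*48) = 45690 - (1 - 16) = 45690 - 1*(-15) = 45690 + 15 = 45705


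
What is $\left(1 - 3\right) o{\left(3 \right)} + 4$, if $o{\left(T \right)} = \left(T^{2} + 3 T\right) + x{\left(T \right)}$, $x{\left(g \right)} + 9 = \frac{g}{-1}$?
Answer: $-8$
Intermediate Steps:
$x{\left(g \right)} = -9 - g$ ($x{\left(g \right)} = -9 + \frac{g}{-1} = -9 + g \left(-1\right) = -9 - g$)
$o{\left(T \right)} = -9 + T^{2} + 2 T$ ($o{\left(T \right)} = \left(T^{2} + 3 T\right) - \left(9 + T\right) = -9 + T^{2} + 2 T$)
$\left(1 - 3\right) o{\left(3 \right)} + 4 = \left(1 - 3\right) \left(-9 + 3^{2} + 2 \cdot 3\right) + 4 = - 2 \left(-9 + 9 + 6\right) + 4 = \left(-2\right) 6 + 4 = -12 + 4 = -8$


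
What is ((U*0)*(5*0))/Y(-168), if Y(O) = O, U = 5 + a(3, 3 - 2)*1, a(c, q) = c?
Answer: 0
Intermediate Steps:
U = 8 (U = 5 + 3*1 = 5 + 3 = 8)
((U*0)*(5*0))/Y(-168) = ((8*0)*(5*0))/(-168) = (0*0)*(-1/168) = 0*(-1/168) = 0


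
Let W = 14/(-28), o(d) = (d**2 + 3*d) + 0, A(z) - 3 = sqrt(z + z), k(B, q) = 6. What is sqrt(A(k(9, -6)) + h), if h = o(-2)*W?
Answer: sqrt(4 + 2*sqrt(3)) ≈ 2.7321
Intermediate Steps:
A(z) = 3 + sqrt(2)*sqrt(z) (A(z) = 3 + sqrt(z + z) = 3 + sqrt(2*z) = 3 + sqrt(2)*sqrt(z))
o(d) = d**2 + 3*d
W = -1/2 (W = 14*(-1/28) = -1/2 ≈ -0.50000)
h = 1 (h = -2*(3 - 2)*(-1/2) = -2*1*(-1/2) = -2*(-1/2) = 1)
sqrt(A(k(9, -6)) + h) = sqrt((3 + sqrt(2)*sqrt(6)) + 1) = sqrt((3 + 2*sqrt(3)) + 1) = sqrt(4 + 2*sqrt(3))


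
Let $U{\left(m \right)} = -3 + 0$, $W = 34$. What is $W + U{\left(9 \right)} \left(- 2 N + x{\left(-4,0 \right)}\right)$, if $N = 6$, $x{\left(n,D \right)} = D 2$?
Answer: $70$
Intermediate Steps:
$x{\left(n,D \right)} = 2 D$
$U{\left(m \right)} = -3$
$W + U{\left(9 \right)} \left(- 2 N + x{\left(-4,0 \right)}\right) = 34 - 3 \left(\left(-2\right) 6 + 2 \cdot 0\right) = 34 - 3 \left(-12 + 0\right) = 34 - -36 = 34 + 36 = 70$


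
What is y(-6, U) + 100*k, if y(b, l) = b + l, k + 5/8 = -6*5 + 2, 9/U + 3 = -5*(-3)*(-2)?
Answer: -63113/22 ≈ -2868.8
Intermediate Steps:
U = -3/11 (U = 9/(-3 - 5*(-3)*(-2)) = 9/(-3 + 15*(-2)) = 9/(-3 - 30) = 9/(-33) = 9*(-1/33) = -3/11 ≈ -0.27273)
k = -229/8 (k = -5/8 + (-6*5 + 2) = -5/8 + (-30 + 2) = -5/8 - 28 = -229/8 ≈ -28.625)
y(-6, U) + 100*k = (-6 - 3/11) + 100*(-229/8) = -69/11 - 5725/2 = -63113/22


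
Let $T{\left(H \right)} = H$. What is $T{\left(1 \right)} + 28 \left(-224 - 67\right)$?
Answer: $-8147$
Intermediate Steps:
$T{\left(1 \right)} + 28 \left(-224 - 67\right) = 1 + 28 \left(-224 - 67\right) = 1 + 28 \left(-291\right) = 1 - 8148 = -8147$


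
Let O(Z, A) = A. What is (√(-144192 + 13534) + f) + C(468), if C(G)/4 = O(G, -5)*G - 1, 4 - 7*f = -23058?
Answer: -42486/7 + I*√130658 ≈ -6069.4 + 361.47*I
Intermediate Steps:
f = 23062/7 (f = 4/7 - ⅐*(-23058) = 4/7 + 3294 = 23062/7 ≈ 3294.6)
C(G) = -4 - 20*G (C(G) = 4*(-5*G - 1) = 4*(-1 - 5*G) = -4 - 20*G)
(√(-144192 + 13534) + f) + C(468) = (√(-144192 + 13534) + 23062/7) + (-4 - 20*468) = (√(-130658) + 23062/7) + (-4 - 9360) = (I*√130658 + 23062/7) - 9364 = (23062/7 + I*√130658) - 9364 = -42486/7 + I*√130658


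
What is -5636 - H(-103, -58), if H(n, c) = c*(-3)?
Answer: -5810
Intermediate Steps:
H(n, c) = -3*c
-5636 - H(-103, -58) = -5636 - (-3)*(-58) = -5636 - 1*174 = -5636 - 174 = -5810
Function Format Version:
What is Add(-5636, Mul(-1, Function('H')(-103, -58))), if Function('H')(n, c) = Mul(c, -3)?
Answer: -5810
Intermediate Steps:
Function('H')(n, c) = Mul(-3, c)
Add(-5636, Mul(-1, Function('H')(-103, -58))) = Add(-5636, Mul(-1, Mul(-3, -58))) = Add(-5636, Mul(-1, 174)) = Add(-5636, -174) = -5810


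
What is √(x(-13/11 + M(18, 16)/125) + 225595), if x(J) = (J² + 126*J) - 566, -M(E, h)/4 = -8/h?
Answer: 6*√11810286194/1375 ≈ 474.22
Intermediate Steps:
M(E, h) = 32/h (M(E, h) = -(-32)/h = 32/h)
x(J) = -566 + J² + 126*J
√(x(-13/11 + M(18, 16)/125) + 225595) = √((-566 + (-13/11 + (32/16)/125)² + 126*(-13/11 + (32/16)/125)) + 225595) = √((-566 + (-13*1/11 + (32*(1/16))*(1/125))² + 126*(-13*1/11 + (32*(1/16))*(1/125))) + 225595) = √((-566 + (-13/11 + 2*(1/125))² + 126*(-13/11 + 2*(1/125))) + 225595) = √((-566 + (-13/11 + 2/125)² + 126*(-13/11 + 2/125)) + 225595) = √((-566 + (-1603/1375)² + 126*(-1603/1375)) + 225595) = √((-566 + 2569609/1890625 - 201978/1375) + 225595) = √(-1345243891/1890625 + 225595) = √(425170302984/1890625) = 6*√11810286194/1375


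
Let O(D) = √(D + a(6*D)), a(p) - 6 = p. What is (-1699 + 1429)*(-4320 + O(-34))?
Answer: 1166400 - 540*I*√58 ≈ 1.1664e+6 - 4112.5*I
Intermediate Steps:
a(p) = 6 + p
O(D) = √(6 + 7*D) (O(D) = √(D + (6 + 6*D)) = √(6 + 7*D))
(-1699 + 1429)*(-4320 + O(-34)) = (-1699 + 1429)*(-4320 + √(6 + 7*(-34))) = -270*(-4320 + √(6 - 238)) = -270*(-4320 + √(-232)) = -270*(-4320 + 2*I*√58) = 1166400 - 540*I*√58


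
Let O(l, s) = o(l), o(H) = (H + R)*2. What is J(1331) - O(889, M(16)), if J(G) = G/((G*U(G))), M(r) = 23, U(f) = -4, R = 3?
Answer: -7137/4 ≈ -1784.3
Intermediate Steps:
o(H) = 6 + 2*H (o(H) = (H + 3)*2 = (3 + H)*2 = 6 + 2*H)
O(l, s) = 6 + 2*l
J(G) = -¼ (J(G) = G/((G*(-4))) = G/((-4*G)) = G*(-1/(4*G)) = -¼)
J(1331) - O(889, M(16)) = -¼ - (6 + 2*889) = -¼ - (6 + 1778) = -¼ - 1*1784 = -¼ - 1784 = -7137/4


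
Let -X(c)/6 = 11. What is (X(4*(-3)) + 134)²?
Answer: 4624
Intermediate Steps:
X(c) = -66 (X(c) = -6*11 = -66)
(X(4*(-3)) + 134)² = (-66 + 134)² = 68² = 4624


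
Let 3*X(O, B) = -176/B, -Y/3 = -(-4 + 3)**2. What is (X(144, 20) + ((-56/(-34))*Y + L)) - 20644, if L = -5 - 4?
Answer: -5266003/255 ≈ -20651.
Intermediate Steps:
Y = 3 (Y = -(-3)*(-4 + 3)**2 = -(-3)*(-1)**2 = -(-3) = -3*(-1) = 3)
X(O, B) = -176/(3*B) (X(O, B) = (-176/B)/3 = -176/(3*B))
L = -9
(X(144, 20) + ((-56/(-34))*Y + L)) - 20644 = (-176/3/20 + (-56/(-34)*3 - 9)) - 20644 = (-176/3*1/20 + (-56*(-1/34)*3 - 9)) - 20644 = (-44/15 + ((28/17)*3 - 9)) - 20644 = (-44/15 + (84/17 - 9)) - 20644 = (-44/15 - 69/17) - 20644 = -1783/255 - 20644 = -5266003/255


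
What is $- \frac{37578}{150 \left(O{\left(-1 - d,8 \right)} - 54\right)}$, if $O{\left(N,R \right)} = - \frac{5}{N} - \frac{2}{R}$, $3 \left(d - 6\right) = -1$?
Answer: $\frac{12526}{2675} \approx 4.6826$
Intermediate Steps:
$d = \frac{17}{3}$ ($d = 6 + \frac{1}{3} \left(-1\right) = 6 - \frac{1}{3} = \frac{17}{3} \approx 5.6667$)
$- \frac{37578}{150 \left(O{\left(-1 - d,8 \right)} - 54\right)} = - \frac{37578}{150 \left(\left(- \frac{5}{-1 - \frac{17}{3}} - \frac{2}{8}\right) - 54\right)} = - \frac{37578}{150 \left(\left(- \frac{5}{-1 - \frac{17}{3}} - \frac{1}{4}\right) - 54\right)} = - \frac{37578}{150 \left(\left(- \frac{5}{- \frac{20}{3}} - \frac{1}{4}\right) - 54\right)} = - \frac{37578}{150 \left(\left(\left(-5\right) \left(- \frac{3}{20}\right) - \frac{1}{4}\right) - 54\right)} = - \frac{37578}{150 \left(\left(\frac{3}{4} - \frac{1}{4}\right) - 54\right)} = - \frac{37578}{150 \left(\frac{1}{2} - 54\right)} = - \frac{37578}{150 \left(- \frac{107}{2}\right)} = - \frac{37578}{-8025} = \left(-37578\right) \left(- \frac{1}{8025}\right) = \frac{12526}{2675}$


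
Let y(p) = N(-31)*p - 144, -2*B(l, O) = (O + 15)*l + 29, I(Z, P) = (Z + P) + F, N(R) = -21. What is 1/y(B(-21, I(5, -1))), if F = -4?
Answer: -1/3147 ≈ -0.00031776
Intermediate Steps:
I(Z, P) = -4 + P + Z (I(Z, P) = (Z + P) - 4 = (P + Z) - 4 = -4 + P + Z)
B(l, O) = -29/2 - l*(15 + O)/2 (B(l, O) = -((O + 15)*l + 29)/2 = -((15 + O)*l + 29)/2 = -(l*(15 + O) + 29)/2 = -(29 + l*(15 + O))/2 = -29/2 - l*(15 + O)/2)
y(p) = -144 - 21*p (y(p) = -21*p - 144 = -144 - 21*p)
1/y(B(-21, I(5, -1))) = 1/(-144 - 21*(-29/2 - 15/2*(-21) - 1/2*(-4 - 1 + 5)*(-21))) = 1/(-144 - 21*(-29/2 + 315/2 - 1/2*0*(-21))) = 1/(-144 - 21*(-29/2 + 315/2 + 0)) = 1/(-144 - 21*143) = 1/(-144 - 3003) = 1/(-3147) = -1/3147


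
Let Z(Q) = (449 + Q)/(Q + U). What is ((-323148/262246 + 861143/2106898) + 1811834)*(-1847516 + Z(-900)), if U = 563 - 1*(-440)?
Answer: -95250454763078278585113027/28455067004762 ≈ -3.3474e+12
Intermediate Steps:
U = 1003 (U = 563 + 440 = 1003)
Z(Q) = (449 + Q)/(1003 + Q) (Z(Q) = (449 + Q)/(Q + 1003) = (449 + Q)/(1003 + Q))
((-323148/262246 + 861143/2106898) + 1811834)*(-1847516 + Z(-900)) = ((-323148/262246 + 861143/2106898) + 1811834)*(-1847516 + (449 - 900)/(1003 - 900)) = ((-323148*1/262246 + 861143*(1/2106898)) + 1811834)*(-1847516 - 451/103) = ((-161574/131123 + 861143/2106898) + 1811834)*(-1847516 + (1/103)*(-451)) = (-227504283863/276262786454 + 1811834)*(-1847516 - 451/103) = (500542081927812773/276262786454)*(-190294599/103) = -95250454763078278585113027/28455067004762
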